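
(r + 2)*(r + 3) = r^2 + 5*r + 6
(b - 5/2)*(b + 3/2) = b^2 - b - 15/4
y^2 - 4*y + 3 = (y - 3)*(y - 1)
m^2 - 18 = (m - 3*sqrt(2))*(m + 3*sqrt(2))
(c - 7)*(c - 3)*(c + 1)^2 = c^4 - 8*c^3 + 2*c^2 + 32*c + 21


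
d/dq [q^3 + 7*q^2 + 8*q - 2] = 3*q^2 + 14*q + 8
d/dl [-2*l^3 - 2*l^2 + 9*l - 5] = -6*l^2 - 4*l + 9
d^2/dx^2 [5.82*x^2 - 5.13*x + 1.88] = 11.6400000000000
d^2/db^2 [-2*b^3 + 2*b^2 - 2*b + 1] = 4 - 12*b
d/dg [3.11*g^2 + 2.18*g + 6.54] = 6.22*g + 2.18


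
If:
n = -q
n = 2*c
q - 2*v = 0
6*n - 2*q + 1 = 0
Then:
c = -1/16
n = -1/8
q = 1/8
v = 1/16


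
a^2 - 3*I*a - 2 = (a - 2*I)*(a - I)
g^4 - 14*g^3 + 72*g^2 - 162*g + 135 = (g - 5)*(g - 3)^3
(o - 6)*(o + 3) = o^2 - 3*o - 18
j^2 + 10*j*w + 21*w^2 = (j + 3*w)*(j + 7*w)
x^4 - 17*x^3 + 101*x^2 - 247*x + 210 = (x - 7)*(x - 5)*(x - 3)*(x - 2)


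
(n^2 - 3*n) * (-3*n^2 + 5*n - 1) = -3*n^4 + 14*n^3 - 16*n^2 + 3*n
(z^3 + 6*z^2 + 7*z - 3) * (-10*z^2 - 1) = -10*z^5 - 60*z^4 - 71*z^3 + 24*z^2 - 7*z + 3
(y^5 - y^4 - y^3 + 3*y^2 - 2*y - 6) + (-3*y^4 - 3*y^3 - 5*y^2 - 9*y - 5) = y^5 - 4*y^4 - 4*y^3 - 2*y^2 - 11*y - 11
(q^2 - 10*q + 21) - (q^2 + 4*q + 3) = 18 - 14*q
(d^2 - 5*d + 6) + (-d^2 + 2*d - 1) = 5 - 3*d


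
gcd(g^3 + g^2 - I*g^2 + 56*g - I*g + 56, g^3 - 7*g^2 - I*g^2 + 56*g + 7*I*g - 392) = g^2 - I*g + 56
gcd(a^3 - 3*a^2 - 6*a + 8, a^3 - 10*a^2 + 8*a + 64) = a^2 - 2*a - 8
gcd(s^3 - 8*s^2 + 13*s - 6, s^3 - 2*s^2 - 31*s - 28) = 1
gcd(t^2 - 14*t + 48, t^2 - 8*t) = t - 8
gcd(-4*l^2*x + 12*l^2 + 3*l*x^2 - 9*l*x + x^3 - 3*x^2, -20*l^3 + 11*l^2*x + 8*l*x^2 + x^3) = -4*l^2 + 3*l*x + x^2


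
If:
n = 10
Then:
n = 10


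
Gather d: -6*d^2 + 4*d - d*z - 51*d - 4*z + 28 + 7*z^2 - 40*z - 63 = -6*d^2 + d*(-z - 47) + 7*z^2 - 44*z - 35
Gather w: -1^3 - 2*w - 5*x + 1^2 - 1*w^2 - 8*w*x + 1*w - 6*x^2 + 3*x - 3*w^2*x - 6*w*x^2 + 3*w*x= w^2*(-3*x - 1) + w*(-6*x^2 - 5*x - 1) - 6*x^2 - 2*x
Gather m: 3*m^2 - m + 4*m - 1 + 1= 3*m^2 + 3*m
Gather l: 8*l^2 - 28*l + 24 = 8*l^2 - 28*l + 24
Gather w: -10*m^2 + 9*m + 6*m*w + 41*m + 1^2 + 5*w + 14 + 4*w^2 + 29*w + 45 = -10*m^2 + 50*m + 4*w^2 + w*(6*m + 34) + 60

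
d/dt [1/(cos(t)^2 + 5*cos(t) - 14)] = (2*cos(t) + 5)*sin(t)/(cos(t)^2 + 5*cos(t) - 14)^2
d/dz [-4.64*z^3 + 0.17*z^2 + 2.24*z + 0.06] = -13.92*z^2 + 0.34*z + 2.24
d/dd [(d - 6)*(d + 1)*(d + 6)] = 3*d^2 + 2*d - 36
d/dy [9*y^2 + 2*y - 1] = 18*y + 2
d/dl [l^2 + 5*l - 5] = 2*l + 5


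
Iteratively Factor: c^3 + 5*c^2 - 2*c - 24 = (c - 2)*(c^2 + 7*c + 12) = (c - 2)*(c + 4)*(c + 3)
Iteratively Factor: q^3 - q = (q - 1)*(q^2 + q) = (q - 1)*(q + 1)*(q)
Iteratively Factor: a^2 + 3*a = (a + 3)*(a)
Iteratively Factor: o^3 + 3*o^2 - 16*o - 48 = (o + 4)*(o^2 - o - 12) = (o + 3)*(o + 4)*(o - 4)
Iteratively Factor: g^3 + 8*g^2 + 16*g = (g)*(g^2 + 8*g + 16) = g*(g + 4)*(g + 4)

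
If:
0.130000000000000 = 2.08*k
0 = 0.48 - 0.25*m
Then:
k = 0.06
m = 1.92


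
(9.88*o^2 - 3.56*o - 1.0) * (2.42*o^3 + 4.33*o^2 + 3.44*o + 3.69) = 23.9096*o^5 + 34.1652*o^4 + 16.1524*o^3 + 19.8808*o^2 - 16.5764*o - 3.69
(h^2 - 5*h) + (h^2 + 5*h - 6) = 2*h^2 - 6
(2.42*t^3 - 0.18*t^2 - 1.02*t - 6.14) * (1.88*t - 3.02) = 4.5496*t^4 - 7.6468*t^3 - 1.374*t^2 - 8.4628*t + 18.5428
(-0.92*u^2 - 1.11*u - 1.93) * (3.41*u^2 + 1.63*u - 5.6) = -3.1372*u^4 - 5.2847*u^3 - 3.2386*u^2 + 3.0701*u + 10.808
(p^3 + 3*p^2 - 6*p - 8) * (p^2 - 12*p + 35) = p^5 - 9*p^4 - 7*p^3 + 169*p^2 - 114*p - 280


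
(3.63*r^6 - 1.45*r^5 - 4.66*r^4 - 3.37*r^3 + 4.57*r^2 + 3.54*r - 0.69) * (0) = 0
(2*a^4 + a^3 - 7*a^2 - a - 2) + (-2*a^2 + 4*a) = 2*a^4 + a^3 - 9*a^2 + 3*a - 2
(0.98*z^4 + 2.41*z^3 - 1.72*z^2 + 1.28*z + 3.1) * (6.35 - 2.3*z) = -2.254*z^5 + 0.68*z^4 + 19.2595*z^3 - 13.866*z^2 + 0.998*z + 19.685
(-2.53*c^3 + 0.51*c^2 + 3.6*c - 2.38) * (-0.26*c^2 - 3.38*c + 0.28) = 0.6578*c^5 + 8.4188*c^4 - 3.3682*c^3 - 11.4064*c^2 + 9.0524*c - 0.6664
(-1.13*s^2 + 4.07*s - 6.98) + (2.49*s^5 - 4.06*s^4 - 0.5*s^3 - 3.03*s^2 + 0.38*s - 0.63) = 2.49*s^5 - 4.06*s^4 - 0.5*s^3 - 4.16*s^2 + 4.45*s - 7.61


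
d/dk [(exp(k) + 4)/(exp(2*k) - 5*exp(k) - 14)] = (-(exp(k) + 4)*(2*exp(k) - 5) + exp(2*k) - 5*exp(k) - 14)*exp(k)/(-exp(2*k) + 5*exp(k) + 14)^2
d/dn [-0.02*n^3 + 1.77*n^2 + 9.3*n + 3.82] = -0.06*n^2 + 3.54*n + 9.3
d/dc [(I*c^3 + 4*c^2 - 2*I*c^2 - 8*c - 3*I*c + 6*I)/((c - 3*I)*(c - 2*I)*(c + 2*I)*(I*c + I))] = (-c^4 + 2*c^3*(2 + I) + c^2*(6 - 5*I) + 4*c*(2 - I) - 8 - 12*I)/(c^6 + 2*c^5 + 9*c^4 + 16*c^3 + 24*c^2 + 32*c + 16)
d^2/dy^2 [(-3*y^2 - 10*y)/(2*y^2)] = -10/y^3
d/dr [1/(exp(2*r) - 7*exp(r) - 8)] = (7 - 2*exp(r))*exp(r)/(-exp(2*r) + 7*exp(r) + 8)^2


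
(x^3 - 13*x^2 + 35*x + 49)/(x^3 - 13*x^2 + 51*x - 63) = (x^2 - 6*x - 7)/(x^2 - 6*x + 9)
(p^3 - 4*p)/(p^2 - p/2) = 2*(p^2 - 4)/(2*p - 1)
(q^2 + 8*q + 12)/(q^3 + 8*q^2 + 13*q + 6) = (q + 2)/(q^2 + 2*q + 1)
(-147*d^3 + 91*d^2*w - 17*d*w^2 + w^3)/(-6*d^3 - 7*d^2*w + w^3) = (49*d^2 - 14*d*w + w^2)/(2*d^2 + 3*d*w + w^2)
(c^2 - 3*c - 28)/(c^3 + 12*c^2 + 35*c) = (c^2 - 3*c - 28)/(c*(c^2 + 12*c + 35))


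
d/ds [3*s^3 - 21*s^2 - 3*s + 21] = 9*s^2 - 42*s - 3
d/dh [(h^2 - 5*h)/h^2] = 5/h^2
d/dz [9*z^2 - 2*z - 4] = 18*z - 2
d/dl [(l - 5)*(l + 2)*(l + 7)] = 3*l^2 + 8*l - 31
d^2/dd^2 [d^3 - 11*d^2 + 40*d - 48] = 6*d - 22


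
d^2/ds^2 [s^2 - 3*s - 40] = 2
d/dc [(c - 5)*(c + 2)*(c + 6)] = 3*c^2 + 6*c - 28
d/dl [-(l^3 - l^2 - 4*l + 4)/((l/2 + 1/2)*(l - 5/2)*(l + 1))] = 4*(-l^3 + l^2 + 34*l - 52)/(4*l^5 - 8*l^4 - 23*l^3 + 19*l^2 + 55*l + 25)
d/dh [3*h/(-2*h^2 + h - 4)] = 6*(h^2 - 2)/(4*h^4 - 4*h^3 + 17*h^2 - 8*h + 16)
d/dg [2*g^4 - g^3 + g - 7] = 8*g^3 - 3*g^2 + 1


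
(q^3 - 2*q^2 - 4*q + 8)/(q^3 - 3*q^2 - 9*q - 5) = (-q^3 + 2*q^2 + 4*q - 8)/(-q^3 + 3*q^2 + 9*q + 5)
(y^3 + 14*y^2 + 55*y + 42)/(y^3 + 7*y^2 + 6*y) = (y + 7)/y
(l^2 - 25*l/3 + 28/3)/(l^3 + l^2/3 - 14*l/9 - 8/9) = 3*(l - 7)/(3*l^2 + 5*l + 2)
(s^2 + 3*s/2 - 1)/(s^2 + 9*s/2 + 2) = (2*s^2 + 3*s - 2)/(2*s^2 + 9*s + 4)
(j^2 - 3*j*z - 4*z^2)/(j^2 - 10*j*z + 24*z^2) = (-j - z)/(-j + 6*z)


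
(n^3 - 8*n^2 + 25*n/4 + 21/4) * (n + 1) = n^4 - 7*n^3 - 7*n^2/4 + 23*n/2 + 21/4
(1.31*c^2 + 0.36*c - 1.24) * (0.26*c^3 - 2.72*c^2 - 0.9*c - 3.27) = 0.3406*c^5 - 3.4696*c^4 - 2.4806*c^3 - 1.2349*c^2 - 0.0611999999999999*c + 4.0548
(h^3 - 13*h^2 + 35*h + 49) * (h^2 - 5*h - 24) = h^5 - 18*h^4 + 76*h^3 + 186*h^2 - 1085*h - 1176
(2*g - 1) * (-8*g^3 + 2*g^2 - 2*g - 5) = -16*g^4 + 12*g^3 - 6*g^2 - 8*g + 5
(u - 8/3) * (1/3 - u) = -u^2 + 3*u - 8/9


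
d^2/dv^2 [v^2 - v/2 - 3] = 2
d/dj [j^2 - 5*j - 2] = 2*j - 5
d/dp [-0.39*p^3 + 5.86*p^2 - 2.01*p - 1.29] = -1.17*p^2 + 11.72*p - 2.01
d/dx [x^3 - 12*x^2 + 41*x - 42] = 3*x^2 - 24*x + 41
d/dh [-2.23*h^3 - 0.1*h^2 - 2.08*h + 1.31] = -6.69*h^2 - 0.2*h - 2.08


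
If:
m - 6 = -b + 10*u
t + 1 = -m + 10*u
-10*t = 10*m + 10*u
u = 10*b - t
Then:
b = -76/99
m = 760/99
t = -769/99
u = 1/11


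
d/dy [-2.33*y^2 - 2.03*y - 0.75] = -4.66*y - 2.03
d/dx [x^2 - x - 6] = 2*x - 1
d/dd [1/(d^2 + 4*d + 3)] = 2*(-d - 2)/(d^2 + 4*d + 3)^2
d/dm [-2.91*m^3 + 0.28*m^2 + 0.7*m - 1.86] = -8.73*m^2 + 0.56*m + 0.7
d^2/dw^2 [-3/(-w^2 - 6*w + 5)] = 6*(-w^2 - 6*w + 4*(w + 3)^2 + 5)/(w^2 + 6*w - 5)^3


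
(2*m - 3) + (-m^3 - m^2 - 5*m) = -m^3 - m^2 - 3*m - 3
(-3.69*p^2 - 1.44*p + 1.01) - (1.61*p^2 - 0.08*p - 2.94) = -5.3*p^2 - 1.36*p + 3.95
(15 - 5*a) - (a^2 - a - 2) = -a^2 - 4*a + 17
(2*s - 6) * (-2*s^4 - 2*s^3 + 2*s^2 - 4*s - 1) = -4*s^5 + 8*s^4 + 16*s^3 - 20*s^2 + 22*s + 6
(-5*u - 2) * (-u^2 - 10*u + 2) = 5*u^3 + 52*u^2 + 10*u - 4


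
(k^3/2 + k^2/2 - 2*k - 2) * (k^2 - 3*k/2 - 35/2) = k^5/2 - k^4/4 - 23*k^3/2 - 31*k^2/4 + 38*k + 35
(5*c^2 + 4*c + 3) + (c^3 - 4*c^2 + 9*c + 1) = c^3 + c^2 + 13*c + 4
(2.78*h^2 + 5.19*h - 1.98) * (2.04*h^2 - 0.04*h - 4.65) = 5.6712*h^4 + 10.4764*h^3 - 17.1738*h^2 - 24.0543*h + 9.207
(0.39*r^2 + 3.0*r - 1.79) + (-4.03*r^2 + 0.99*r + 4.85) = -3.64*r^2 + 3.99*r + 3.06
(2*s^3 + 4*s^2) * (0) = 0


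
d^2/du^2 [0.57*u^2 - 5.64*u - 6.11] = 1.14000000000000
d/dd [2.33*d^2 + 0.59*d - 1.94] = 4.66*d + 0.59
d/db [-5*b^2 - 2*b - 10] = -10*b - 2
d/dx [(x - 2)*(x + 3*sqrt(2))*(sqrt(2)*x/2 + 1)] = 3*sqrt(2)*x^2/2 - 2*sqrt(2)*x + 8*x - 8 + 3*sqrt(2)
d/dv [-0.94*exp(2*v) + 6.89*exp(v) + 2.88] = (6.89 - 1.88*exp(v))*exp(v)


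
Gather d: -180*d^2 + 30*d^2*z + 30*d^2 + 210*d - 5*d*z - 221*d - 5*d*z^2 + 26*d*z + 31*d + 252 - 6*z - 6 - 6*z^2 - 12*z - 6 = d^2*(30*z - 150) + d*(-5*z^2 + 21*z + 20) - 6*z^2 - 18*z + 240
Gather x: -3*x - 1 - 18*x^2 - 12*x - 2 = -18*x^2 - 15*x - 3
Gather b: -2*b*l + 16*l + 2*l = -2*b*l + 18*l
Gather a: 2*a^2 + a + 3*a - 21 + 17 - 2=2*a^2 + 4*a - 6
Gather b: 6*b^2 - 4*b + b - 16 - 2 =6*b^2 - 3*b - 18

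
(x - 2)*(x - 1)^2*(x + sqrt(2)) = x^4 - 4*x^3 + sqrt(2)*x^3 - 4*sqrt(2)*x^2 + 5*x^2 - 2*x + 5*sqrt(2)*x - 2*sqrt(2)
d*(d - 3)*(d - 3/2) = d^3 - 9*d^2/2 + 9*d/2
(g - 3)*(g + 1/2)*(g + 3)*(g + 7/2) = g^4 + 4*g^3 - 29*g^2/4 - 36*g - 63/4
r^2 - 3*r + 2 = (r - 2)*(r - 1)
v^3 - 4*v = v*(v - 2)*(v + 2)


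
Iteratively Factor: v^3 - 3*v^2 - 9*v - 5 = (v + 1)*(v^2 - 4*v - 5) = (v + 1)^2*(v - 5)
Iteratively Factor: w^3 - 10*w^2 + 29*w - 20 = (w - 1)*(w^2 - 9*w + 20) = (w - 4)*(w - 1)*(w - 5)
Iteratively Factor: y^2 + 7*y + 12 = (y + 4)*(y + 3)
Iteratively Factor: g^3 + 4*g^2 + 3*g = (g)*(g^2 + 4*g + 3) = g*(g + 3)*(g + 1)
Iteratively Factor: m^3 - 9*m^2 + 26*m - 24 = (m - 3)*(m^2 - 6*m + 8) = (m - 3)*(m - 2)*(m - 4)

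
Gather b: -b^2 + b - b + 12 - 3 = 9 - b^2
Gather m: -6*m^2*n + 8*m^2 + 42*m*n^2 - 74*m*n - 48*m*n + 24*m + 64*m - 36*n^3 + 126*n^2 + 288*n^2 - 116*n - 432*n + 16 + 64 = m^2*(8 - 6*n) + m*(42*n^2 - 122*n + 88) - 36*n^3 + 414*n^2 - 548*n + 80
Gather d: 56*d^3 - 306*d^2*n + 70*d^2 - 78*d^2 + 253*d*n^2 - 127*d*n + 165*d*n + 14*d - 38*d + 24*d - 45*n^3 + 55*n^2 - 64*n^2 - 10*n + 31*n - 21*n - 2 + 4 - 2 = 56*d^3 + d^2*(-306*n - 8) + d*(253*n^2 + 38*n) - 45*n^3 - 9*n^2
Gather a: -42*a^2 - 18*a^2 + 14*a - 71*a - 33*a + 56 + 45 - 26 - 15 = -60*a^2 - 90*a + 60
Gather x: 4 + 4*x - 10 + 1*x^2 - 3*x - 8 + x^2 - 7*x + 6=2*x^2 - 6*x - 8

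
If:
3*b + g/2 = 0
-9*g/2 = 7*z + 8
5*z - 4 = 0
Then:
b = 68/135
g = -136/45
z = 4/5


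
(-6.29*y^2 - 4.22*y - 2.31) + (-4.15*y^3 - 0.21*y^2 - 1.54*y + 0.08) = -4.15*y^3 - 6.5*y^2 - 5.76*y - 2.23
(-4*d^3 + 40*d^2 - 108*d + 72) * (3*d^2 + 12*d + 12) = -12*d^5 + 72*d^4 + 108*d^3 - 600*d^2 - 432*d + 864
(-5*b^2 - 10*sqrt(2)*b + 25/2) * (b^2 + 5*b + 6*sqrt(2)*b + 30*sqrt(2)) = -5*b^4 - 40*sqrt(2)*b^3 - 25*b^3 - 200*sqrt(2)*b^2 - 215*b^2/2 - 1075*b/2 + 75*sqrt(2)*b + 375*sqrt(2)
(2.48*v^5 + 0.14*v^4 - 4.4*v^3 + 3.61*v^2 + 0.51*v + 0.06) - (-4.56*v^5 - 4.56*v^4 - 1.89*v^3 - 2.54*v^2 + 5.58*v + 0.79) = 7.04*v^5 + 4.7*v^4 - 2.51*v^3 + 6.15*v^2 - 5.07*v - 0.73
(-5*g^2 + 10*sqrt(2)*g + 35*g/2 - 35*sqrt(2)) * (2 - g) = 5*g^3 - 55*g^2/2 - 10*sqrt(2)*g^2 + 35*g + 55*sqrt(2)*g - 70*sqrt(2)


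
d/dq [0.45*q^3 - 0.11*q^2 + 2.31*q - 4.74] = 1.35*q^2 - 0.22*q + 2.31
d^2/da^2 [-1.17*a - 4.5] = 0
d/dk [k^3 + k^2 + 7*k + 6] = 3*k^2 + 2*k + 7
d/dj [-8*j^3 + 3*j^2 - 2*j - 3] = -24*j^2 + 6*j - 2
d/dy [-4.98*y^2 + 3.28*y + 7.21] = 3.28 - 9.96*y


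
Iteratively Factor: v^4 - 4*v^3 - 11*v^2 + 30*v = (v + 3)*(v^3 - 7*v^2 + 10*v) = (v - 2)*(v + 3)*(v^2 - 5*v) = (v - 5)*(v - 2)*(v + 3)*(v)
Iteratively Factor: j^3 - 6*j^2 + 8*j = (j - 4)*(j^2 - 2*j) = (j - 4)*(j - 2)*(j)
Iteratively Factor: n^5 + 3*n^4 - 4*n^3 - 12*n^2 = (n)*(n^4 + 3*n^3 - 4*n^2 - 12*n) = n^2*(n^3 + 3*n^2 - 4*n - 12) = n^2*(n + 3)*(n^2 - 4) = n^2*(n + 2)*(n + 3)*(n - 2)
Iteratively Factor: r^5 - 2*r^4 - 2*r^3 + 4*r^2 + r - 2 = (r - 1)*(r^4 - r^3 - 3*r^2 + r + 2) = (r - 1)*(r + 1)*(r^3 - 2*r^2 - r + 2) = (r - 2)*(r - 1)*(r + 1)*(r^2 - 1) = (r - 2)*(r - 1)*(r + 1)^2*(r - 1)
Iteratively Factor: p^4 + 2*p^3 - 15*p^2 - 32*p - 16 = (p + 4)*(p^3 - 2*p^2 - 7*p - 4) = (p + 1)*(p + 4)*(p^2 - 3*p - 4) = (p + 1)^2*(p + 4)*(p - 4)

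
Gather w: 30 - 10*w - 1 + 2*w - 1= 28 - 8*w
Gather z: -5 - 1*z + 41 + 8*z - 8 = 7*z + 28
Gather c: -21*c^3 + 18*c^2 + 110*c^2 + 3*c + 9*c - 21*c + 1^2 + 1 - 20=-21*c^3 + 128*c^2 - 9*c - 18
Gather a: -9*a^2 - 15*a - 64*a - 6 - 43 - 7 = -9*a^2 - 79*a - 56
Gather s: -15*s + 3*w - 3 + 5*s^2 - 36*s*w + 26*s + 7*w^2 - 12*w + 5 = 5*s^2 + s*(11 - 36*w) + 7*w^2 - 9*w + 2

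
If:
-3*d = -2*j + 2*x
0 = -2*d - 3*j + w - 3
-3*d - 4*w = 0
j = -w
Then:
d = -3/5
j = -9/20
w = 9/20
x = 9/20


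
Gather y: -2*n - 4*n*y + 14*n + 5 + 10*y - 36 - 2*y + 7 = 12*n + y*(8 - 4*n) - 24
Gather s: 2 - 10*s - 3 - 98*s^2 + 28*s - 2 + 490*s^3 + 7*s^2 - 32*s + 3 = 490*s^3 - 91*s^2 - 14*s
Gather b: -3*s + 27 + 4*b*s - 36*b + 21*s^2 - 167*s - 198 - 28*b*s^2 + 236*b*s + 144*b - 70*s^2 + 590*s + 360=b*(-28*s^2 + 240*s + 108) - 49*s^2 + 420*s + 189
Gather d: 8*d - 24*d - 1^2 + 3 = 2 - 16*d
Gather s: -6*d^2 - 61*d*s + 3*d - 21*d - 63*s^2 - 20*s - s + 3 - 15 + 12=-6*d^2 - 18*d - 63*s^2 + s*(-61*d - 21)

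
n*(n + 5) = n^2 + 5*n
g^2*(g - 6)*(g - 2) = g^4 - 8*g^3 + 12*g^2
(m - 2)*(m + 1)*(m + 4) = m^3 + 3*m^2 - 6*m - 8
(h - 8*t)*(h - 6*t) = h^2 - 14*h*t + 48*t^2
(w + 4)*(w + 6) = w^2 + 10*w + 24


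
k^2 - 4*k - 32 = (k - 8)*(k + 4)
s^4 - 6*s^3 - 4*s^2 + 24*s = s*(s - 6)*(s - 2)*(s + 2)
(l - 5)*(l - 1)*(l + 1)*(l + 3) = l^4 - 2*l^3 - 16*l^2 + 2*l + 15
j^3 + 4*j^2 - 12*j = j*(j - 2)*(j + 6)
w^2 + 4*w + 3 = (w + 1)*(w + 3)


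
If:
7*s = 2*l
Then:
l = 7*s/2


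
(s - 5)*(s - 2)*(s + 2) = s^3 - 5*s^2 - 4*s + 20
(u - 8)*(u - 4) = u^2 - 12*u + 32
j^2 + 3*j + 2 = (j + 1)*(j + 2)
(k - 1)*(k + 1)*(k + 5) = k^3 + 5*k^2 - k - 5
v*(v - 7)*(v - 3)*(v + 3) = v^4 - 7*v^3 - 9*v^2 + 63*v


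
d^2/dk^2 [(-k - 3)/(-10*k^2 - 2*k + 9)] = 4*(2*(k + 3)*(10*k + 1)^2 - (15*k + 16)*(10*k^2 + 2*k - 9))/(10*k^2 + 2*k - 9)^3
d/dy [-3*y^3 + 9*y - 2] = 9 - 9*y^2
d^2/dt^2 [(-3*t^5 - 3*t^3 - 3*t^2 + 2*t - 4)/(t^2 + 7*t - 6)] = 2*(-9*t^7 - 168*t^6 - 720*t^5 + 1890*t^4 - 1222*t^3 + 312*t^2 - 372*t - 244)/(t^6 + 21*t^5 + 129*t^4 + 91*t^3 - 774*t^2 + 756*t - 216)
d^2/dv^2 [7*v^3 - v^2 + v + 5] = 42*v - 2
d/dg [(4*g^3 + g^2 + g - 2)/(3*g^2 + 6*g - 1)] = (12*g^4 + 48*g^3 - 9*g^2 + 10*g + 11)/(9*g^4 + 36*g^3 + 30*g^2 - 12*g + 1)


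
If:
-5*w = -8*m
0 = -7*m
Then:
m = 0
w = 0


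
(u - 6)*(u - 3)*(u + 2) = u^3 - 7*u^2 + 36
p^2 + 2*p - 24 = (p - 4)*(p + 6)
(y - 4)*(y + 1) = y^2 - 3*y - 4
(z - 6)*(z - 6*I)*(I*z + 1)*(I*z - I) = -z^4 + 7*z^3 + 7*I*z^3 - 49*I*z^2 - 42*z + 42*I*z + 36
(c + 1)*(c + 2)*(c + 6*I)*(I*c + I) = I*c^4 - 6*c^3 + 4*I*c^3 - 24*c^2 + 5*I*c^2 - 30*c + 2*I*c - 12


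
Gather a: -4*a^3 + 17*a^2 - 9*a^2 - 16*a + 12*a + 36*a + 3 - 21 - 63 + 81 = -4*a^3 + 8*a^2 + 32*a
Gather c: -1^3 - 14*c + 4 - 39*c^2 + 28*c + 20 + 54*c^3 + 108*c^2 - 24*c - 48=54*c^3 + 69*c^2 - 10*c - 25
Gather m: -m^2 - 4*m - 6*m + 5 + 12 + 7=-m^2 - 10*m + 24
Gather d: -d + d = 0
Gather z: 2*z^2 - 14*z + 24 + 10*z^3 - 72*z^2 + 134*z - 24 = 10*z^3 - 70*z^2 + 120*z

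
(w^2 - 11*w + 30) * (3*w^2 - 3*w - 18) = 3*w^4 - 36*w^3 + 105*w^2 + 108*w - 540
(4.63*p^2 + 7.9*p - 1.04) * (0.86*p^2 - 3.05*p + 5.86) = 3.9818*p^4 - 7.3275*p^3 + 2.1424*p^2 + 49.466*p - 6.0944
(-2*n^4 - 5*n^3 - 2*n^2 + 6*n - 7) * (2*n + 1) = -4*n^5 - 12*n^4 - 9*n^3 + 10*n^2 - 8*n - 7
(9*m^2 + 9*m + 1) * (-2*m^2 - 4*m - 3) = -18*m^4 - 54*m^3 - 65*m^2 - 31*m - 3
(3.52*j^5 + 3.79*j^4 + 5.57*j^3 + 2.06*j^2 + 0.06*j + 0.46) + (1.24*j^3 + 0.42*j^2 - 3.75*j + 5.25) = 3.52*j^5 + 3.79*j^4 + 6.81*j^3 + 2.48*j^2 - 3.69*j + 5.71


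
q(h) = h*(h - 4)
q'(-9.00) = -22.00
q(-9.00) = 117.00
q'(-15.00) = -34.00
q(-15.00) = 285.00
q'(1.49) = -1.02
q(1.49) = -3.74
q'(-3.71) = -11.42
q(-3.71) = 28.60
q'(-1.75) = -7.50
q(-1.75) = 10.06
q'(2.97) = 1.94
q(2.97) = -3.06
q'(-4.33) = -12.66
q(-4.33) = 36.07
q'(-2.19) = -8.38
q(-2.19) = 13.56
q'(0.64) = -2.72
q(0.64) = -2.15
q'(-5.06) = -14.12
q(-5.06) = 45.84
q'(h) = 2*h - 4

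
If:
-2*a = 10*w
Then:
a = -5*w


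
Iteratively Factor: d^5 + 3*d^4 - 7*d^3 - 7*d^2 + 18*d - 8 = (d - 1)*(d^4 + 4*d^3 - 3*d^2 - 10*d + 8) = (d - 1)*(d + 2)*(d^3 + 2*d^2 - 7*d + 4) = (d - 1)^2*(d + 2)*(d^2 + 3*d - 4) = (d - 1)^2*(d + 2)*(d + 4)*(d - 1)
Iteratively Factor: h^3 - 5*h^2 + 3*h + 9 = (h - 3)*(h^2 - 2*h - 3) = (h - 3)*(h + 1)*(h - 3)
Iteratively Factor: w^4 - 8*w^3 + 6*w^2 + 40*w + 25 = (w + 1)*(w^3 - 9*w^2 + 15*w + 25) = (w - 5)*(w + 1)*(w^2 - 4*w - 5) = (w - 5)*(w + 1)^2*(w - 5)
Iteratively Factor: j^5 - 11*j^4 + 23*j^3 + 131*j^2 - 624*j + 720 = (j - 3)*(j^4 - 8*j^3 - j^2 + 128*j - 240) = (j - 3)*(j + 4)*(j^3 - 12*j^2 + 47*j - 60) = (j - 4)*(j - 3)*(j + 4)*(j^2 - 8*j + 15) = (j - 5)*(j - 4)*(j - 3)*(j + 4)*(j - 3)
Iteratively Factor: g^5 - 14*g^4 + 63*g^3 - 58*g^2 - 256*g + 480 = (g - 3)*(g^4 - 11*g^3 + 30*g^2 + 32*g - 160) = (g - 4)*(g - 3)*(g^3 - 7*g^2 + 2*g + 40) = (g - 4)^2*(g - 3)*(g^2 - 3*g - 10) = (g - 5)*(g - 4)^2*(g - 3)*(g + 2)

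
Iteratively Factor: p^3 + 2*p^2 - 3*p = (p)*(p^2 + 2*p - 3) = p*(p - 1)*(p + 3)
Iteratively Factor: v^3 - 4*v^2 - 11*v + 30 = (v + 3)*(v^2 - 7*v + 10) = (v - 2)*(v + 3)*(v - 5)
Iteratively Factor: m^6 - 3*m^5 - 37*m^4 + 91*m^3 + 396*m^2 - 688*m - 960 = (m + 1)*(m^5 - 4*m^4 - 33*m^3 + 124*m^2 + 272*m - 960) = (m - 4)*(m + 1)*(m^4 - 33*m^2 - 8*m + 240) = (m - 5)*(m - 4)*(m + 1)*(m^3 + 5*m^2 - 8*m - 48) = (m - 5)*(m - 4)*(m - 3)*(m + 1)*(m^2 + 8*m + 16) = (m - 5)*(m - 4)*(m - 3)*(m + 1)*(m + 4)*(m + 4)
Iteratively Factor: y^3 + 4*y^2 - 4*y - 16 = (y + 2)*(y^2 + 2*y - 8) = (y - 2)*(y + 2)*(y + 4)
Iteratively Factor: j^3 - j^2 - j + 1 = (j + 1)*(j^2 - 2*j + 1) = (j - 1)*(j + 1)*(j - 1)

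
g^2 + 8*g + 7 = (g + 1)*(g + 7)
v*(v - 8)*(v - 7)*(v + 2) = v^4 - 13*v^3 + 26*v^2 + 112*v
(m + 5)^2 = m^2 + 10*m + 25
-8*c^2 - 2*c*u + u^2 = (-4*c + u)*(2*c + u)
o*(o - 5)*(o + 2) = o^3 - 3*o^2 - 10*o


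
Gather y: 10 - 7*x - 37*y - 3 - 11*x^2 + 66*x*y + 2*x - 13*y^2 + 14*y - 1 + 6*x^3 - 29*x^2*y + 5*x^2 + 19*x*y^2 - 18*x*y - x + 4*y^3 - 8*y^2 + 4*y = 6*x^3 - 6*x^2 - 6*x + 4*y^3 + y^2*(19*x - 21) + y*(-29*x^2 + 48*x - 19) + 6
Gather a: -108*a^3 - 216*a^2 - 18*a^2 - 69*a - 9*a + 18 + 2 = -108*a^3 - 234*a^2 - 78*a + 20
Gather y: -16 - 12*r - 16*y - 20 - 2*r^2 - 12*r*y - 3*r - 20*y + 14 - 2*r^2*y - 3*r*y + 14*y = -2*r^2 - 15*r + y*(-2*r^2 - 15*r - 22) - 22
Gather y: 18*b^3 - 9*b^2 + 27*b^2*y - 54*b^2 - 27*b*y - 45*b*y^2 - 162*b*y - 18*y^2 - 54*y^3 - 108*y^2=18*b^3 - 63*b^2 - 54*y^3 + y^2*(-45*b - 126) + y*(27*b^2 - 189*b)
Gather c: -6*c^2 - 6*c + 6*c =-6*c^2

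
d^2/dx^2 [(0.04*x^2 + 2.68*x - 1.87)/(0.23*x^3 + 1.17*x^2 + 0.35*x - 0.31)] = (0.004232*x^6 + 0.850632*x^5 + 3.120732*x^4 - 1.13848*x^3 - 13.882212*x^2 + 0.437640000000001*x - 1.2254)/(0.012167*x^9 + 0.185679*x^8 + 1.000086*x^7 + 2.117526*x^6 + 1.021344*x^5 - 0.992832*x^4 - 0.652486*x^3 + 0.223386*x^2 + 0.100905*x - 0.029791)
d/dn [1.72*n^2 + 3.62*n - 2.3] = 3.44*n + 3.62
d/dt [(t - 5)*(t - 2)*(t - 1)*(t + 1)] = 4*t^3 - 21*t^2 + 18*t + 7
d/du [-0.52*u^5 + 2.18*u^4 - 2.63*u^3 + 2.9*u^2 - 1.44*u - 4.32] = -2.6*u^4 + 8.72*u^3 - 7.89*u^2 + 5.8*u - 1.44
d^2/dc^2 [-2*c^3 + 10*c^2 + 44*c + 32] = 20 - 12*c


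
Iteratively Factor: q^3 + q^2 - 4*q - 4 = (q + 2)*(q^2 - q - 2) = (q + 1)*(q + 2)*(q - 2)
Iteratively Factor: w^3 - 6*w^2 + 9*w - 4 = (w - 1)*(w^2 - 5*w + 4) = (w - 1)^2*(w - 4)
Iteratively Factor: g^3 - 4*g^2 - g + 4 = (g - 4)*(g^2 - 1) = (g - 4)*(g - 1)*(g + 1)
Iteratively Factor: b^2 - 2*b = (b)*(b - 2)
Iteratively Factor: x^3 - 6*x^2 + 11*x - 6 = (x - 3)*(x^2 - 3*x + 2) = (x - 3)*(x - 2)*(x - 1)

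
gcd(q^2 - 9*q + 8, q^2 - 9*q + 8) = q^2 - 9*q + 8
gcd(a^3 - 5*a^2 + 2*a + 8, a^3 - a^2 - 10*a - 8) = a^2 - 3*a - 4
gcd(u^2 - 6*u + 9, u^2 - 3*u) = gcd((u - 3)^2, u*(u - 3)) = u - 3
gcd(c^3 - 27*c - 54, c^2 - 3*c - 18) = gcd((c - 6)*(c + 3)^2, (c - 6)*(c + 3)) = c^2 - 3*c - 18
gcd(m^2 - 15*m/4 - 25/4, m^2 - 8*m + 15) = m - 5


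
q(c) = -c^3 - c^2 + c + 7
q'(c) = -3*c^2 - 2*c + 1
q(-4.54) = 75.43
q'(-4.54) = -51.75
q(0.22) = 7.16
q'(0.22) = 0.41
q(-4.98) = 100.73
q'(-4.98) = -63.44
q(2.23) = -6.83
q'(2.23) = -18.38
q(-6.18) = 198.66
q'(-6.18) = -101.22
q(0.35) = 7.18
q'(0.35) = -0.07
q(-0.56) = 6.30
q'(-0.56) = 1.18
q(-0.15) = 6.83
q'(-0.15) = 1.23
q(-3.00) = 22.00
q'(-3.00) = -20.00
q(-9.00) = 646.00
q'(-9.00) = -224.00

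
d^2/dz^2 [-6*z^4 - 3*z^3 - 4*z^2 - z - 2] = -72*z^2 - 18*z - 8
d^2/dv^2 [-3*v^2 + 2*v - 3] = -6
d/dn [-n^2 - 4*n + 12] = -2*n - 4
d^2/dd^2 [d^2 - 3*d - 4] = 2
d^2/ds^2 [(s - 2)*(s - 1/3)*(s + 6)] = 6*s + 22/3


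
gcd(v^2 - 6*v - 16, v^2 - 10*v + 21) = 1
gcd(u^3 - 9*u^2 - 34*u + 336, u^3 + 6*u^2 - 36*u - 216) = u + 6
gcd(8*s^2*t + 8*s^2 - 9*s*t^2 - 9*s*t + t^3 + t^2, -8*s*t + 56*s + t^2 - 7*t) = 8*s - t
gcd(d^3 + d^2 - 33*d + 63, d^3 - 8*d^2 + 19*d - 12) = d - 3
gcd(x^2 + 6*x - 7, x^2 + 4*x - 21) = x + 7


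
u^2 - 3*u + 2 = (u - 2)*(u - 1)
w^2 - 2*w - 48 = (w - 8)*(w + 6)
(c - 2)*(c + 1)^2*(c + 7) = c^4 + 7*c^3 - 3*c^2 - 23*c - 14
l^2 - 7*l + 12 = (l - 4)*(l - 3)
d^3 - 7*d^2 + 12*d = d*(d - 4)*(d - 3)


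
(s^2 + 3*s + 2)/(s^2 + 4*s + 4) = (s + 1)/(s + 2)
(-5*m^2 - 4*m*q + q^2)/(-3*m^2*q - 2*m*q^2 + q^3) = (-5*m + q)/(q*(-3*m + q))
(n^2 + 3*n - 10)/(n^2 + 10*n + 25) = (n - 2)/(n + 5)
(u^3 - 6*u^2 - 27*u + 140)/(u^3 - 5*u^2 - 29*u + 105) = (u - 4)/(u - 3)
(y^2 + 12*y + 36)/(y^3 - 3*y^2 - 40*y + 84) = (y + 6)/(y^2 - 9*y + 14)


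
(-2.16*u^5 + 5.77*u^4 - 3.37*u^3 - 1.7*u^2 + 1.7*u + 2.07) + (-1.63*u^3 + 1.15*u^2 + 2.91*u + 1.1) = -2.16*u^5 + 5.77*u^4 - 5.0*u^3 - 0.55*u^2 + 4.61*u + 3.17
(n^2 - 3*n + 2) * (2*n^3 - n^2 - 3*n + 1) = 2*n^5 - 7*n^4 + 4*n^3 + 8*n^2 - 9*n + 2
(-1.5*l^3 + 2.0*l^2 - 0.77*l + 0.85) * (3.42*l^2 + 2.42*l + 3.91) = -5.13*l^5 + 3.21*l^4 - 3.6584*l^3 + 8.8636*l^2 - 0.9537*l + 3.3235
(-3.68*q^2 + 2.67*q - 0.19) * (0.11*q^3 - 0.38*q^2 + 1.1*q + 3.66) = -0.4048*q^5 + 1.6921*q^4 - 5.0835*q^3 - 10.4596*q^2 + 9.5632*q - 0.6954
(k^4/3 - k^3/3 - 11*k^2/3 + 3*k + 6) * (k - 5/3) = k^5/3 - 8*k^4/9 - 28*k^3/9 + 82*k^2/9 + k - 10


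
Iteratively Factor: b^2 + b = (b + 1)*(b)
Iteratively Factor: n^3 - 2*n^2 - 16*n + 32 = (n - 4)*(n^2 + 2*n - 8) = (n - 4)*(n - 2)*(n + 4)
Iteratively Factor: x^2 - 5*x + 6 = (x - 2)*(x - 3)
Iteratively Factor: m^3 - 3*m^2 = (m)*(m^2 - 3*m) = m^2*(m - 3)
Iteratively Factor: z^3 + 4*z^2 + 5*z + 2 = (z + 1)*(z^2 + 3*z + 2) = (z + 1)^2*(z + 2)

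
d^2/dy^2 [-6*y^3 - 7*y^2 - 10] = -36*y - 14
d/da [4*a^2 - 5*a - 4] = 8*a - 5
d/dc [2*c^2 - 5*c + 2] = 4*c - 5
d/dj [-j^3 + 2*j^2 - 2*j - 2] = -3*j^2 + 4*j - 2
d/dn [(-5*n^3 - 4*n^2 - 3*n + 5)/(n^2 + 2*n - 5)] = 5*(-n^4 - 4*n^3 + 14*n^2 + 6*n + 1)/(n^4 + 4*n^3 - 6*n^2 - 20*n + 25)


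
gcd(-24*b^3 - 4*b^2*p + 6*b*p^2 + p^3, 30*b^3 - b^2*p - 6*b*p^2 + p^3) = 2*b + p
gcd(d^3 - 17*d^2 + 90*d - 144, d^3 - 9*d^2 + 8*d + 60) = d - 6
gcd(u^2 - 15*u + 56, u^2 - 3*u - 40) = u - 8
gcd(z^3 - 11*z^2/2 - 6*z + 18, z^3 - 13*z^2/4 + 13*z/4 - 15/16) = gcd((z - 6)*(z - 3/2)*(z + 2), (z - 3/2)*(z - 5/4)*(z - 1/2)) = z - 3/2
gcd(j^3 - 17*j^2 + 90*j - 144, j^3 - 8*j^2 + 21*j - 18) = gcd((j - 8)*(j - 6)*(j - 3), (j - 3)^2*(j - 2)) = j - 3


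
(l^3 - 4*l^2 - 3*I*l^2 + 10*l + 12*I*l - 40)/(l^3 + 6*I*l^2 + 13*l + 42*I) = (l^2 - l*(4 + 5*I) + 20*I)/(l^2 + 4*I*l + 21)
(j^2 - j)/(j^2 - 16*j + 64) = j*(j - 1)/(j^2 - 16*j + 64)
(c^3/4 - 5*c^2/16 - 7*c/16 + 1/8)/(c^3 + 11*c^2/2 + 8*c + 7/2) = (4*c^2 - 9*c + 2)/(8*(2*c^2 + 9*c + 7))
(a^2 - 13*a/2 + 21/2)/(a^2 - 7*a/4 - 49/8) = 4*(a - 3)/(4*a + 7)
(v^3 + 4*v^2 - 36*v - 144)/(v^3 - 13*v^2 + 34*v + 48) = (v^2 + 10*v + 24)/(v^2 - 7*v - 8)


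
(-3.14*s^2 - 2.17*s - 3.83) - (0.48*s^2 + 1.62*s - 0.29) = -3.62*s^2 - 3.79*s - 3.54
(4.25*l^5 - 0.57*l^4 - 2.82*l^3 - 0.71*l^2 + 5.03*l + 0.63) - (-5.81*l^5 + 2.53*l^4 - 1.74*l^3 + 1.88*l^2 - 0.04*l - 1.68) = 10.06*l^5 - 3.1*l^4 - 1.08*l^3 - 2.59*l^2 + 5.07*l + 2.31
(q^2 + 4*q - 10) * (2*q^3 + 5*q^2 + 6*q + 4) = 2*q^5 + 13*q^4 + 6*q^3 - 22*q^2 - 44*q - 40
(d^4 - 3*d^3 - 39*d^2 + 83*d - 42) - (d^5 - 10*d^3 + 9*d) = -d^5 + d^4 + 7*d^3 - 39*d^2 + 74*d - 42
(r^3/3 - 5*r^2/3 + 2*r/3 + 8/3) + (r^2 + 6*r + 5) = r^3/3 - 2*r^2/3 + 20*r/3 + 23/3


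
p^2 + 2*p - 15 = (p - 3)*(p + 5)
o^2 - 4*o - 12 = (o - 6)*(o + 2)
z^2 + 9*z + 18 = (z + 3)*(z + 6)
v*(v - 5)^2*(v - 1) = v^4 - 11*v^3 + 35*v^2 - 25*v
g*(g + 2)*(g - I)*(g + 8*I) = g^4 + 2*g^3 + 7*I*g^3 + 8*g^2 + 14*I*g^2 + 16*g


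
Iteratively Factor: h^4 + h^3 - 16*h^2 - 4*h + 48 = (h - 3)*(h^3 + 4*h^2 - 4*h - 16) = (h - 3)*(h + 2)*(h^2 + 2*h - 8) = (h - 3)*(h - 2)*(h + 2)*(h + 4)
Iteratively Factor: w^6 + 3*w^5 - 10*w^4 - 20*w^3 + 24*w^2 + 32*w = (w)*(w^5 + 3*w^4 - 10*w^3 - 20*w^2 + 24*w + 32) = w*(w - 2)*(w^4 + 5*w^3 - 20*w - 16) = w*(w - 2)*(w + 2)*(w^3 + 3*w^2 - 6*w - 8) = w*(w - 2)*(w + 2)*(w + 4)*(w^2 - w - 2) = w*(w - 2)*(w + 1)*(w + 2)*(w + 4)*(w - 2)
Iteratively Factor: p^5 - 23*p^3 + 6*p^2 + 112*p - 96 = (p - 4)*(p^4 + 4*p^3 - 7*p^2 - 22*p + 24) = (p - 4)*(p - 1)*(p^3 + 5*p^2 - 2*p - 24) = (p - 4)*(p - 2)*(p - 1)*(p^2 + 7*p + 12) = (p - 4)*(p - 2)*(p - 1)*(p + 4)*(p + 3)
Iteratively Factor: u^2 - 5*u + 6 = (u - 2)*(u - 3)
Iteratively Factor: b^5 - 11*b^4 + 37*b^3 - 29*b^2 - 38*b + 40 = (b - 1)*(b^4 - 10*b^3 + 27*b^2 - 2*b - 40) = (b - 1)*(b + 1)*(b^3 - 11*b^2 + 38*b - 40) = (b - 4)*(b - 1)*(b + 1)*(b^2 - 7*b + 10) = (b - 5)*(b - 4)*(b - 1)*(b + 1)*(b - 2)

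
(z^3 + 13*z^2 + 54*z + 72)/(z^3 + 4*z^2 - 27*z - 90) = (z + 4)/(z - 5)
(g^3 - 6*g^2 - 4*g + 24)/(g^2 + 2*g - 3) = (g^3 - 6*g^2 - 4*g + 24)/(g^2 + 2*g - 3)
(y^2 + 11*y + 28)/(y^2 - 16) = (y + 7)/(y - 4)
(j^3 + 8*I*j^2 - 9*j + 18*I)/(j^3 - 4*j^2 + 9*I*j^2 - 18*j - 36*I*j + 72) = (j - I)/(j - 4)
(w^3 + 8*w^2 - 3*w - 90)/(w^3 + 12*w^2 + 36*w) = (w^2 + 2*w - 15)/(w*(w + 6))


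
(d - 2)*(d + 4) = d^2 + 2*d - 8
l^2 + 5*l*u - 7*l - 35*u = (l - 7)*(l + 5*u)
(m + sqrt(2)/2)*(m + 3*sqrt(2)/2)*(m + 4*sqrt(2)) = m^3 + 6*sqrt(2)*m^2 + 35*m/2 + 6*sqrt(2)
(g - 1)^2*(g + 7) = g^3 + 5*g^2 - 13*g + 7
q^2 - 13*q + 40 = (q - 8)*(q - 5)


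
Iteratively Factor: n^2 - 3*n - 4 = (n - 4)*(n + 1)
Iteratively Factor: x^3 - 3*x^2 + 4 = (x - 2)*(x^2 - x - 2) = (x - 2)*(x + 1)*(x - 2)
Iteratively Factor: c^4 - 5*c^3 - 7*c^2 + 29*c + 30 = (c - 5)*(c^3 - 7*c - 6) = (c - 5)*(c + 2)*(c^2 - 2*c - 3) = (c - 5)*(c - 3)*(c + 2)*(c + 1)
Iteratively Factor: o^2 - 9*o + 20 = (o - 4)*(o - 5)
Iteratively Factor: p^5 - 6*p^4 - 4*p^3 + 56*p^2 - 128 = (p + 2)*(p^4 - 8*p^3 + 12*p^2 + 32*p - 64) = (p + 2)^2*(p^3 - 10*p^2 + 32*p - 32) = (p - 4)*(p + 2)^2*(p^2 - 6*p + 8) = (p - 4)^2*(p + 2)^2*(p - 2)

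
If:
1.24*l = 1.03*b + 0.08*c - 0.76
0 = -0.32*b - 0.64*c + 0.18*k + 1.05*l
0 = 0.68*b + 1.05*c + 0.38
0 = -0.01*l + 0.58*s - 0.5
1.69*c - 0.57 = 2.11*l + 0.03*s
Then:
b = 0.05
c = -0.39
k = 2.17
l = -0.60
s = 0.85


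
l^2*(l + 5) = l^3 + 5*l^2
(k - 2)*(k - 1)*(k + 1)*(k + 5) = k^4 + 3*k^3 - 11*k^2 - 3*k + 10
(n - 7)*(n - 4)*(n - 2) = n^3 - 13*n^2 + 50*n - 56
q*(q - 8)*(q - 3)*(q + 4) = q^4 - 7*q^3 - 20*q^2 + 96*q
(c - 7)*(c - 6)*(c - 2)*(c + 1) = c^4 - 14*c^3 + 53*c^2 - 16*c - 84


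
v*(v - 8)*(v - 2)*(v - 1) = v^4 - 11*v^3 + 26*v^2 - 16*v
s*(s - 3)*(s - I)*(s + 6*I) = s^4 - 3*s^3 + 5*I*s^3 + 6*s^2 - 15*I*s^2 - 18*s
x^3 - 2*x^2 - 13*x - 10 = (x - 5)*(x + 1)*(x + 2)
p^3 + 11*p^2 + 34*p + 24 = (p + 1)*(p + 4)*(p + 6)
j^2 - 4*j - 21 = (j - 7)*(j + 3)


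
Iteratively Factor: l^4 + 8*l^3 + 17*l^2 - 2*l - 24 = (l + 3)*(l^3 + 5*l^2 + 2*l - 8) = (l + 3)*(l + 4)*(l^2 + l - 2) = (l - 1)*(l + 3)*(l + 4)*(l + 2)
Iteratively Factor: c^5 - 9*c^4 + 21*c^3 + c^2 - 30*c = (c - 5)*(c^4 - 4*c^3 + c^2 + 6*c) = (c - 5)*(c - 2)*(c^3 - 2*c^2 - 3*c) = (c - 5)*(c - 2)*(c + 1)*(c^2 - 3*c) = (c - 5)*(c - 3)*(c - 2)*(c + 1)*(c)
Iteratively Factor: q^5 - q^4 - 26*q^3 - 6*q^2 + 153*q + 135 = (q - 5)*(q^4 + 4*q^3 - 6*q^2 - 36*q - 27) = (q - 5)*(q - 3)*(q^3 + 7*q^2 + 15*q + 9) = (q - 5)*(q - 3)*(q + 3)*(q^2 + 4*q + 3) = (q - 5)*(q - 3)*(q + 1)*(q + 3)*(q + 3)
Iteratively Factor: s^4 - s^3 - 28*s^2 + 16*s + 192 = (s - 4)*(s^3 + 3*s^2 - 16*s - 48) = (s - 4)*(s + 4)*(s^2 - s - 12) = (s - 4)^2*(s + 4)*(s + 3)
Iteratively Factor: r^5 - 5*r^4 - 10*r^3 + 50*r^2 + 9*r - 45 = (r - 5)*(r^4 - 10*r^2 + 9) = (r - 5)*(r - 1)*(r^3 + r^2 - 9*r - 9) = (r - 5)*(r - 1)*(r + 3)*(r^2 - 2*r - 3) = (r - 5)*(r - 1)*(r + 1)*(r + 3)*(r - 3)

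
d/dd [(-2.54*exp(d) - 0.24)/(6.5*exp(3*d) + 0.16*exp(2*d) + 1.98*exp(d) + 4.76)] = (33.02*exp(3*d) + 5.0864*exp(2*d) + 0.0768000000000004*exp(d) - 11.6152)*exp(d)/(42.25*exp(6*d) + 2.08*exp(5*d) + 25.7656*exp(4*d) + 62.5136*exp(3*d) + 5.4436*exp(2*d) + 18.8496*exp(d) + 22.6576)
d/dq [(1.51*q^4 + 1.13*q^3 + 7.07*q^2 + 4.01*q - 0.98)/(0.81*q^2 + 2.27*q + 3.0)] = (2.4462*q^5 + 11.1984*q^4 + 23.2502*q^3 + 22.9708*q^2 + 44.0076*q + 14.2546)/(0.6561*q^4 + 3.6774*q^3 + 10.0129*q^2 + 13.62*q + 9.0)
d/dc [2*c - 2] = 2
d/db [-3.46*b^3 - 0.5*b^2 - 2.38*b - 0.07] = -10.38*b^2 - 1.0*b - 2.38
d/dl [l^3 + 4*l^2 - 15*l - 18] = 3*l^2 + 8*l - 15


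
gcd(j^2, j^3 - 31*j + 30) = 1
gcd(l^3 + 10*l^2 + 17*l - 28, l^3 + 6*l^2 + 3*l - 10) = l - 1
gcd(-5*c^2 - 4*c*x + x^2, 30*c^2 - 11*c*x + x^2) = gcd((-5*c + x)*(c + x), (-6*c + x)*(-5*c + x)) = -5*c + x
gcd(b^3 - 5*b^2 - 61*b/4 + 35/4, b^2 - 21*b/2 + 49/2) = b - 7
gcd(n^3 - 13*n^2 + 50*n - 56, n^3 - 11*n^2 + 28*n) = n^2 - 11*n + 28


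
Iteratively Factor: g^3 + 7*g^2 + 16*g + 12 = (g + 2)*(g^2 + 5*g + 6) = (g + 2)^2*(g + 3)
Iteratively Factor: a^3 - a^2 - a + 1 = (a + 1)*(a^2 - 2*a + 1) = (a - 1)*(a + 1)*(a - 1)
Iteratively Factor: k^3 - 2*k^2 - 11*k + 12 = (k - 4)*(k^2 + 2*k - 3) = (k - 4)*(k - 1)*(k + 3)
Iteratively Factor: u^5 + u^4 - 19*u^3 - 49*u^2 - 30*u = (u + 1)*(u^4 - 19*u^2 - 30*u) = (u - 5)*(u + 1)*(u^3 + 5*u^2 + 6*u) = u*(u - 5)*(u + 1)*(u^2 + 5*u + 6) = u*(u - 5)*(u + 1)*(u + 2)*(u + 3)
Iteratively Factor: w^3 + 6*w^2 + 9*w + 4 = (w + 1)*(w^2 + 5*w + 4) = (w + 1)^2*(w + 4)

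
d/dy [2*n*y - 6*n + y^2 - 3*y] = 2*n + 2*y - 3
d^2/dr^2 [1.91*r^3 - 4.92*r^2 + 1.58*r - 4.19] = 11.46*r - 9.84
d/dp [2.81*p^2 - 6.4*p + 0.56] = 5.62*p - 6.4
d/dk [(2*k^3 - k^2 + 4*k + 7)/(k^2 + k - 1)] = (2*k^4 + 4*k^3 - 11*k^2 - 12*k - 11)/(k^4 + 2*k^3 - k^2 - 2*k + 1)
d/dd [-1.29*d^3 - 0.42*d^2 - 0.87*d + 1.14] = -3.87*d^2 - 0.84*d - 0.87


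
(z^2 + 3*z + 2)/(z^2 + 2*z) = (z + 1)/z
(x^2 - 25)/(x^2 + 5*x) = (x - 5)/x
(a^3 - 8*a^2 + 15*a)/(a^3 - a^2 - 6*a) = (a - 5)/(a + 2)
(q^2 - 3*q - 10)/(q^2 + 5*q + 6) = (q - 5)/(q + 3)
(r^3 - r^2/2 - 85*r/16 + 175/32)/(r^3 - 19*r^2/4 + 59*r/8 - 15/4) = (8*r^2 + 6*r - 35)/(4*(2*r^2 - 7*r + 6))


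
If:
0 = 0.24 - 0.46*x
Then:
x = 0.52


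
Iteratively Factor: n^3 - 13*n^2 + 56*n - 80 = (n - 4)*(n^2 - 9*n + 20) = (n - 5)*(n - 4)*(n - 4)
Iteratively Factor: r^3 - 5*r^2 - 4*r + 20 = (r - 5)*(r^2 - 4) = (r - 5)*(r - 2)*(r + 2)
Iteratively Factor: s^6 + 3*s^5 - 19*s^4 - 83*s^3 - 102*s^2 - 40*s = (s + 1)*(s^5 + 2*s^4 - 21*s^3 - 62*s^2 - 40*s) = (s + 1)*(s + 2)*(s^4 - 21*s^2 - 20*s) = s*(s + 1)*(s + 2)*(s^3 - 21*s - 20) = s*(s - 5)*(s + 1)*(s + 2)*(s^2 + 5*s + 4) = s*(s - 5)*(s + 1)^2*(s + 2)*(s + 4)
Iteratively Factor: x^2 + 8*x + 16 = (x + 4)*(x + 4)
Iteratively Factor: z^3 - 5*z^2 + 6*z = (z - 2)*(z^2 - 3*z) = z*(z - 2)*(z - 3)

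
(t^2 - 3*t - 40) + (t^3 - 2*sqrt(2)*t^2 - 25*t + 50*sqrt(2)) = t^3 - 2*sqrt(2)*t^2 + t^2 - 28*t - 40 + 50*sqrt(2)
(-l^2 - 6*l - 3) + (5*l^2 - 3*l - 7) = 4*l^2 - 9*l - 10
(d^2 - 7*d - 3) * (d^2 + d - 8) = d^4 - 6*d^3 - 18*d^2 + 53*d + 24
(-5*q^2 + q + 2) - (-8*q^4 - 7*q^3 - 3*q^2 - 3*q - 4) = 8*q^4 + 7*q^3 - 2*q^2 + 4*q + 6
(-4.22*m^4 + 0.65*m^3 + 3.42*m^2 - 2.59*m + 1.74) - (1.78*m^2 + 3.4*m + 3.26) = -4.22*m^4 + 0.65*m^3 + 1.64*m^2 - 5.99*m - 1.52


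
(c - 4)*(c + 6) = c^2 + 2*c - 24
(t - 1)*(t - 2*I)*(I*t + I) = I*t^3 + 2*t^2 - I*t - 2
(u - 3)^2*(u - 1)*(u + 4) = u^4 - 3*u^3 - 13*u^2 + 51*u - 36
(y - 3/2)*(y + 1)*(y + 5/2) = y^3 + 2*y^2 - 11*y/4 - 15/4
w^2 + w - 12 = (w - 3)*(w + 4)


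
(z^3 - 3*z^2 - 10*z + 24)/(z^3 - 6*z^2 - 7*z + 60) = (z - 2)/(z - 5)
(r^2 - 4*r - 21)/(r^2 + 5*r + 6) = (r - 7)/(r + 2)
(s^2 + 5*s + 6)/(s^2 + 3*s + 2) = (s + 3)/(s + 1)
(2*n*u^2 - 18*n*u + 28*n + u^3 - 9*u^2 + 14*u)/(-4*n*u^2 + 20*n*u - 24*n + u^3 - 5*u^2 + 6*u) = (2*n*u - 14*n + u^2 - 7*u)/(-4*n*u + 12*n + u^2 - 3*u)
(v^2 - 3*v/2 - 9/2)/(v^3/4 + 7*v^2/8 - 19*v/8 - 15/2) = 4*(2*v + 3)/(2*v^2 + 13*v + 20)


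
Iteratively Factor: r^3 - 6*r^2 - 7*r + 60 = (r + 3)*(r^2 - 9*r + 20) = (r - 4)*(r + 3)*(r - 5)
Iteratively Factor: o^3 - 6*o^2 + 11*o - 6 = (o - 1)*(o^2 - 5*o + 6) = (o - 3)*(o - 1)*(o - 2)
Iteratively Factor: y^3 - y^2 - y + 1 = (y - 1)*(y^2 - 1) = (y - 1)^2*(y + 1)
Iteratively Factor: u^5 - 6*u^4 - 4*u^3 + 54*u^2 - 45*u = (u)*(u^4 - 6*u^3 - 4*u^2 + 54*u - 45) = u*(u + 3)*(u^3 - 9*u^2 + 23*u - 15) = u*(u - 5)*(u + 3)*(u^2 - 4*u + 3) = u*(u - 5)*(u - 1)*(u + 3)*(u - 3)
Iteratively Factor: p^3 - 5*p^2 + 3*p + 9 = (p + 1)*(p^2 - 6*p + 9) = (p - 3)*(p + 1)*(p - 3)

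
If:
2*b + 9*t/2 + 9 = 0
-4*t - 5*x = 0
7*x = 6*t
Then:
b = -9/2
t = 0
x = 0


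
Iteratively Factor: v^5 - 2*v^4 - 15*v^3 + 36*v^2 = (v - 3)*(v^4 + v^3 - 12*v^2) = (v - 3)^2*(v^3 + 4*v^2) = v*(v - 3)^2*(v^2 + 4*v) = v*(v - 3)^2*(v + 4)*(v)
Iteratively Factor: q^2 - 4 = (q + 2)*(q - 2)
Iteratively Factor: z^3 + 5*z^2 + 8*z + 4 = (z + 1)*(z^2 + 4*z + 4) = (z + 1)*(z + 2)*(z + 2)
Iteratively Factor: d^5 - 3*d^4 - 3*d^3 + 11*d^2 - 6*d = (d - 1)*(d^4 - 2*d^3 - 5*d^2 + 6*d) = (d - 1)*(d + 2)*(d^3 - 4*d^2 + 3*d) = (d - 1)^2*(d + 2)*(d^2 - 3*d) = (d - 3)*(d - 1)^2*(d + 2)*(d)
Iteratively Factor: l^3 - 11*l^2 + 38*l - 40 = (l - 4)*(l^2 - 7*l + 10) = (l - 5)*(l - 4)*(l - 2)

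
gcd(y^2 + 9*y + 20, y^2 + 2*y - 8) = y + 4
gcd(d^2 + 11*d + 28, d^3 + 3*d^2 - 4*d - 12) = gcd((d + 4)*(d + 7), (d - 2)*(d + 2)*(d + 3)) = 1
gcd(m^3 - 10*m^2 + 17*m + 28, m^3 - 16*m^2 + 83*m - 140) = m^2 - 11*m + 28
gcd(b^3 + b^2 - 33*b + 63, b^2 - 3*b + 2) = 1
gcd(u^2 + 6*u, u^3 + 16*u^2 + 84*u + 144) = u + 6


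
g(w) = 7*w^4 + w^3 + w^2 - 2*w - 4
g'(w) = 28*w^3 + 3*w^2 + 2*w - 2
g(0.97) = 2.11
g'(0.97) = 28.32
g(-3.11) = 636.66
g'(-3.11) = -821.45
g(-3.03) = 573.45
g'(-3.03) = -759.42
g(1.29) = 16.62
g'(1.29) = 65.68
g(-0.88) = 2.05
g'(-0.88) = -20.52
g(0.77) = -2.03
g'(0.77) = 14.10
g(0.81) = -1.42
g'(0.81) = 16.47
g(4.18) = 2215.14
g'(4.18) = 2103.75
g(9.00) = 46715.00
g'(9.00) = 20671.00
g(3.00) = 593.00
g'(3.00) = 787.00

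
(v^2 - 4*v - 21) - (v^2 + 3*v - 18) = -7*v - 3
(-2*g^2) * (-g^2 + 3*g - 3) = 2*g^4 - 6*g^3 + 6*g^2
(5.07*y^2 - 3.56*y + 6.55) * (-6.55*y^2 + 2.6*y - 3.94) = -33.2085*y^4 + 36.5*y^3 - 72.1343*y^2 + 31.0564*y - 25.807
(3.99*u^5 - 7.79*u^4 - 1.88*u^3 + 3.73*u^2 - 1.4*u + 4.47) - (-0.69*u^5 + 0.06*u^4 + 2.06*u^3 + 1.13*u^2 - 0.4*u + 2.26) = 4.68*u^5 - 7.85*u^4 - 3.94*u^3 + 2.6*u^2 - 1.0*u + 2.21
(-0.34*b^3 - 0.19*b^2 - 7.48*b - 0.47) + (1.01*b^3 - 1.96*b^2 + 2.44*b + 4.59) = 0.67*b^3 - 2.15*b^2 - 5.04*b + 4.12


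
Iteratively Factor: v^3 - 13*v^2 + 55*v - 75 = (v - 5)*(v^2 - 8*v + 15) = (v - 5)*(v - 3)*(v - 5)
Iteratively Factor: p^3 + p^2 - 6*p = (p + 3)*(p^2 - 2*p) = p*(p + 3)*(p - 2)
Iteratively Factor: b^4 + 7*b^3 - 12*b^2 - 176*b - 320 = (b - 5)*(b^3 + 12*b^2 + 48*b + 64) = (b - 5)*(b + 4)*(b^2 + 8*b + 16) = (b - 5)*(b + 4)^2*(b + 4)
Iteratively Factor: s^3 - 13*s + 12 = (s - 1)*(s^2 + s - 12) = (s - 3)*(s - 1)*(s + 4)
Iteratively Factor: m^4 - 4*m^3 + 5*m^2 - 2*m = (m - 1)*(m^3 - 3*m^2 + 2*m) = (m - 1)^2*(m^2 - 2*m) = m*(m - 1)^2*(m - 2)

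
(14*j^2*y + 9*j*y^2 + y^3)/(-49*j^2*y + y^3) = (2*j + y)/(-7*j + y)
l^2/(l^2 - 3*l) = l/(l - 3)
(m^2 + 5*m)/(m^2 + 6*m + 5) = m/(m + 1)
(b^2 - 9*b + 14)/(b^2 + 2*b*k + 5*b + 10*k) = (b^2 - 9*b + 14)/(b^2 + 2*b*k + 5*b + 10*k)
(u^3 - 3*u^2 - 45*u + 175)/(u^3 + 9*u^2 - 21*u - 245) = (u - 5)/(u + 7)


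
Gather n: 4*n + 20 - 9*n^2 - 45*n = -9*n^2 - 41*n + 20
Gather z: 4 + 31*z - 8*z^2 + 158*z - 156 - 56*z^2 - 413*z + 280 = -64*z^2 - 224*z + 128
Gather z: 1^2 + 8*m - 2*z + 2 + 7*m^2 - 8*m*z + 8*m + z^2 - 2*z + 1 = 7*m^2 + 16*m + z^2 + z*(-8*m - 4) + 4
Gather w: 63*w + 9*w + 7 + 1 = 72*w + 8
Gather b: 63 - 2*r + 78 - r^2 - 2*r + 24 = -r^2 - 4*r + 165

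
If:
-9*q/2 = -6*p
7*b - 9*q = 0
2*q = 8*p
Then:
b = 0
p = 0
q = 0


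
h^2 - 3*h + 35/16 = (h - 7/4)*(h - 5/4)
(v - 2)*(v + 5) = v^2 + 3*v - 10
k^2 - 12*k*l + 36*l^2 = (k - 6*l)^2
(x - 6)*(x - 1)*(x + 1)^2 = x^4 - 5*x^3 - 7*x^2 + 5*x + 6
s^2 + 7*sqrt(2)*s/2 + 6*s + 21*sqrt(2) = (s + 6)*(s + 7*sqrt(2)/2)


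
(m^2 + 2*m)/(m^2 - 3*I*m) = (m + 2)/(m - 3*I)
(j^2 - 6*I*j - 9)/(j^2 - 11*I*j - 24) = (j - 3*I)/(j - 8*I)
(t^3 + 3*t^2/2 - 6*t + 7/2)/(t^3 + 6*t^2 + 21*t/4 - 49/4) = 2*(t - 1)/(2*t + 7)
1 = 1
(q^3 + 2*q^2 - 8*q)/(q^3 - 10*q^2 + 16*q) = (q + 4)/(q - 8)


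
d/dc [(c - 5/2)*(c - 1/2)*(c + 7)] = 3*c^2 + 8*c - 79/4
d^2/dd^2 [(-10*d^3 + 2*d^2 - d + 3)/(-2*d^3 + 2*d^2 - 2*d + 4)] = (8*d^6 - 27*d^5 + 105*d^4 - 16*d^3 - 54*d^2 + 105*d - 3)/(d^9 - 3*d^8 + 6*d^7 - 13*d^6 + 18*d^5 - 21*d^4 + 25*d^3 - 18*d^2 + 12*d - 8)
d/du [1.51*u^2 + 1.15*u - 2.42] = 3.02*u + 1.15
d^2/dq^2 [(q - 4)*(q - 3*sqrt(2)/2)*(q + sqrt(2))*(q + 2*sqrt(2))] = 12*q^2 - 24*q + 9*sqrt(2)*q - 12*sqrt(2) - 10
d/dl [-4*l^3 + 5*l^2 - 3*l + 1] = -12*l^2 + 10*l - 3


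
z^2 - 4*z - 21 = (z - 7)*(z + 3)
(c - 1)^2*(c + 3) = c^3 + c^2 - 5*c + 3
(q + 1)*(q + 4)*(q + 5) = q^3 + 10*q^2 + 29*q + 20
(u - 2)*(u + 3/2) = u^2 - u/2 - 3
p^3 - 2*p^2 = p^2*(p - 2)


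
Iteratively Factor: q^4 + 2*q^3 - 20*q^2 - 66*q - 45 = (q + 1)*(q^3 + q^2 - 21*q - 45) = (q + 1)*(q + 3)*(q^2 - 2*q - 15) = (q - 5)*(q + 1)*(q + 3)*(q + 3)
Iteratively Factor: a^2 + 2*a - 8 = (a - 2)*(a + 4)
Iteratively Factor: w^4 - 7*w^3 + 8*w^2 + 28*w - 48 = (w - 4)*(w^3 - 3*w^2 - 4*w + 12) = (w - 4)*(w + 2)*(w^2 - 5*w + 6) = (w - 4)*(w - 3)*(w + 2)*(w - 2)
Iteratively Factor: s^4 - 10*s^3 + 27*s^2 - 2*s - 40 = (s + 1)*(s^3 - 11*s^2 + 38*s - 40) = (s - 2)*(s + 1)*(s^2 - 9*s + 20) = (s - 4)*(s - 2)*(s + 1)*(s - 5)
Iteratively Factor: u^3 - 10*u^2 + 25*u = (u - 5)*(u^2 - 5*u) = (u - 5)^2*(u)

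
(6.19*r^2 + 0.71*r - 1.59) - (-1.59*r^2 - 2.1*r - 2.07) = 7.78*r^2 + 2.81*r + 0.48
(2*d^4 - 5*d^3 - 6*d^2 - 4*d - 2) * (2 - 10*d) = -20*d^5 + 54*d^4 + 50*d^3 + 28*d^2 + 12*d - 4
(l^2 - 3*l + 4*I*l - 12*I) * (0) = 0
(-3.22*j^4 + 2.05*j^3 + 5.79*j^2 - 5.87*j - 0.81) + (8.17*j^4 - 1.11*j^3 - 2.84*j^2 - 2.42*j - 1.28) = 4.95*j^4 + 0.94*j^3 + 2.95*j^2 - 8.29*j - 2.09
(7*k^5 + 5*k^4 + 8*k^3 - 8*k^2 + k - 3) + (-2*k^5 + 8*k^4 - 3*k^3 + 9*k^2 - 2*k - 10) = 5*k^5 + 13*k^4 + 5*k^3 + k^2 - k - 13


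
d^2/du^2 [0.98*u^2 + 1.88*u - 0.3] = 1.96000000000000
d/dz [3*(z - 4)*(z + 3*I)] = 6*z - 12 + 9*I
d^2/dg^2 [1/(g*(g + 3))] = 2*(g^2 + g*(g + 3) + (g + 3)^2)/(g^3*(g + 3)^3)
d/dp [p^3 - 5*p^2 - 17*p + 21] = 3*p^2 - 10*p - 17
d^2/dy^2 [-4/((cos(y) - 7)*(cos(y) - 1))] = 8*(2*sin(y)^4 - 19*sin(y)^2 + 43*cos(y) - 3*cos(3*y) - 40)/((cos(y) - 7)^3*(cos(y) - 1)^3)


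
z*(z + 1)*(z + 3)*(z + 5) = z^4 + 9*z^3 + 23*z^2 + 15*z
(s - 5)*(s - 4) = s^2 - 9*s + 20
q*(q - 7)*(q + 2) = q^3 - 5*q^2 - 14*q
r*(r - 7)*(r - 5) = r^3 - 12*r^2 + 35*r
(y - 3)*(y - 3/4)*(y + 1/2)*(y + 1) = y^4 - 9*y^3/4 - 23*y^2/8 + 3*y/2 + 9/8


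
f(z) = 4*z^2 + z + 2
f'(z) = 8*z + 1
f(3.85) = 65.14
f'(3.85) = 31.80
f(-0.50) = 2.50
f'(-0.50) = -3.00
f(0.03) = 2.03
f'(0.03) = 1.24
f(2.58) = 31.21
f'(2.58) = 21.64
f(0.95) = 6.56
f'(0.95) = 8.60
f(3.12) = 44.06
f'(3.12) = 25.96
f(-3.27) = 41.50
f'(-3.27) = -25.16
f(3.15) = 44.84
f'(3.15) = 26.20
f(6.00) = 152.00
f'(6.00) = 49.00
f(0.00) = 2.00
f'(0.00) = 1.00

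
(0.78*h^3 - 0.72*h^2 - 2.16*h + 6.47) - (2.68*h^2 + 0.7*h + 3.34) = 0.78*h^3 - 3.4*h^2 - 2.86*h + 3.13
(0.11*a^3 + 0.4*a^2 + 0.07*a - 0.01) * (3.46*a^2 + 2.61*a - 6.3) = 0.3806*a^5 + 1.6711*a^4 + 0.5932*a^3 - 2.3719*a^2 - 0.4671*a + 0.063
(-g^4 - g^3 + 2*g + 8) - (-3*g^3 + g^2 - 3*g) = -g^4 + 2*g^3 - g^2 + 5*g + 8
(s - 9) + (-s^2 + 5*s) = -s^2 + 6*s - 9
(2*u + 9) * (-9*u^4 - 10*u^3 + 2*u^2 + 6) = -18*u^5 - 101*u^4 - 86*u^3 + 18*u^2 + 12*u + 54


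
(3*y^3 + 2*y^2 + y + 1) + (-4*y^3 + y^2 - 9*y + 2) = -y^3 + 3*y^2 - 8*y + 3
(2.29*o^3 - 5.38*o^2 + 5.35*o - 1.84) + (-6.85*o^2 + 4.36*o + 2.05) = 2.29*o^3 - 12.23*o^2 + 9.71*o + 0.21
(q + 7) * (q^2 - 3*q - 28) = q^3 + 4*q^2 - 49*q - 196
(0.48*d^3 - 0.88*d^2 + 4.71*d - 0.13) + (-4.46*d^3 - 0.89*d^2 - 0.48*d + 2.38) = -3.98*d^3 - 1.77*d^2 + 4.23*d + 2.25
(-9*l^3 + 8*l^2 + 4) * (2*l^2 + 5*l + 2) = -18*l^5 - 29*l^4 + 22*l^3 + 24*l^2 + 20*l + 8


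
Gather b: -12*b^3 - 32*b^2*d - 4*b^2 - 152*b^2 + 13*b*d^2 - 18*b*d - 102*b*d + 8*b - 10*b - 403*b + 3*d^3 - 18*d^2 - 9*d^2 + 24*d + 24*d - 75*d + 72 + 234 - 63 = -12*b^3 + b^2*(-32*d - 156) + b*(13*d^2 - 120*d - 405) + 3*d^3 - 27*d^2 - 27*d + 243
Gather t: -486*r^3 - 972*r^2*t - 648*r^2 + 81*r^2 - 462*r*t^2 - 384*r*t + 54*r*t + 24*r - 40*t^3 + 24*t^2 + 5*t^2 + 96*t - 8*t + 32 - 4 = -486*r^3 - 567*r^2 + 24*r - 40*t^3 + t^2*(29 - 462*r) + t*(-972*r^2 - 330*r + 88) + 28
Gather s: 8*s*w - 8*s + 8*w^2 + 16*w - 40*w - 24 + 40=s*(8*w - 8) + 8*w^2 - 24*w + 16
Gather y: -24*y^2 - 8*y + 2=-24*y^2 - 8*y + 2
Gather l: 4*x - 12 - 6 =4*x - 18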